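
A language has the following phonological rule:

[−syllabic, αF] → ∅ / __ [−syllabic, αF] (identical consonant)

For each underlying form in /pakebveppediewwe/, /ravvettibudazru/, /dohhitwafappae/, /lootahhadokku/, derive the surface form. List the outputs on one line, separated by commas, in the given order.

/pakebveppediewwe/: /pp/ is a geminate; the first /p/ deletes. /ww/ is a geminate; the first /w/ deletes. → [pakebvepediewe].
/ravvettibudazru/: /vv/ is a geminate; the first /v/ deletes. /tt/ is a geminate; the first /t/ deletes. → [ravetibudazru].
/dohhitwafappae/: /hh/ is a geminate; the first /h/ deletes. /pp/ is a geminate; the first /p/ deletes. → [dohitwafapae].
/lootahhadokku/: /hh/ is a geminate; the first /h/ deletes. /kk/ is a geminate; the first /k/ deletes. → [lootahadoku].

pakebvepediewe, ravetibudazru, dohitwafapae, lootahadoku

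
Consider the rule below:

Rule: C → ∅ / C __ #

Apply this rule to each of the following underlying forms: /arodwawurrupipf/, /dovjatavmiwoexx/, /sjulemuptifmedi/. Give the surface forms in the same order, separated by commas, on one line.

/arodwawurrupipf/: /f/ is the second consonant of a word-final cluster /pf/, so it deletes. → [arodwawurrupip].
/dovjatavmiwoexx/: /x/ is the second consonant of a word-final cluster /xx/, so it deletes. → [dovjatavmiwoex].
/sjulemuptifmedi/: the rule's environment is not met; surfaces unchanged as [sjulemuptifmedi].

arodwawurrupip, dovjatavmiwoex, sjulemuptifmedi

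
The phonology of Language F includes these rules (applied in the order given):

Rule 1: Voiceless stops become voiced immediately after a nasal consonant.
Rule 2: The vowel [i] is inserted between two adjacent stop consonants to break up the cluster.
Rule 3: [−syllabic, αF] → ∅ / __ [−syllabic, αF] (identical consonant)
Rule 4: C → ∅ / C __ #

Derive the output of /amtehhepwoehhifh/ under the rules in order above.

Rule 1 (post-nasal voicing): /t/ is a voiceless stop immediately after the nasal /m/, so it voices to [d]. /amtehhepwoehhifh/ → amdehhepwoehhifh.
Rule 2 (stop-cluster i-epenthesis): no segment meets the environment; /amdehhepwoehhifh/ is unchanged.
Rule 3 (degemination): /hh/ is a geminate; the first /h/ deletes. /hh/ is a geminate; the first /h/ deletes. /amdehhepwoehhifh/ → amdehepwoehifh.
Rule 4 (final cluster simplification): /h/ is the second consonant of a word-final cluster /fh/, so it deletes. /amdehepwoehifh/ → amdehepwoehif.

amdehepwoehif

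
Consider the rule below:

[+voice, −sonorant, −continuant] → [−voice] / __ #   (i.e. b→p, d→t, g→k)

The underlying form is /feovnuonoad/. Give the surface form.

/d/ is a voiced stop in word-final position, so it devoices to [t].
Surface form: [feovnuonoat].

feovnuonoat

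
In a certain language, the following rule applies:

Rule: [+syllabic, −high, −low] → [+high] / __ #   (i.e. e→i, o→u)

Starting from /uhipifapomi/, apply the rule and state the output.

No segment of /uhipifapomi/ meets the structural description of the rule, so the form surfaces unchanged.

uhipifapomi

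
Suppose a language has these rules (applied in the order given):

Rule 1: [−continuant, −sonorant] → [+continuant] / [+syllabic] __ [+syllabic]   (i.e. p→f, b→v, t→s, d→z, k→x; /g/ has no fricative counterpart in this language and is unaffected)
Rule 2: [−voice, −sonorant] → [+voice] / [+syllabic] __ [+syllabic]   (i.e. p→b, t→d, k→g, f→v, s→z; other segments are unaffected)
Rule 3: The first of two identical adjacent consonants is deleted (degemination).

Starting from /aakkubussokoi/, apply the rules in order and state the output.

Rule 1 (intervocalic spirantization): /b/ is a stop between vowels /u/ and /u/, so it spirantizes to the fricative [v]. /k/ is a stop between vowels /o/ and /o/, so it spirantizes to the fricative [x]. /aakkubussokoi/ → aakkuvussoxoi.
Rule 2 (intervocalic voicing): no segment meets the environment; /aakkuvussoxoi/ is unchanged.
Rule 3 (degemination): /kk/ is a geminate; the first /k/ deletes. /ss/ is a geminate; the first /s/ deletes. /aakkuvussoxoi/ → aakuvusoxoi.

aakuvusoxoi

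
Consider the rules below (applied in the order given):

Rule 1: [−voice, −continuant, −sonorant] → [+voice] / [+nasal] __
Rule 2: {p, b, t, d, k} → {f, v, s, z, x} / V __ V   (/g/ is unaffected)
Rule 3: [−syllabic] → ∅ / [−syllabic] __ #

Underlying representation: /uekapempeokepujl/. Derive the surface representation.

uexafembeoxefuj

Rule 1 (post-nasal voicing): /p/ is a voiceless stop immediately after the nasal /m/, so it voices to [b]. /uekapempeokepujl/ → uekapembeokepujl.
Rule 2 (intervocalic spirantization): /k/ is a stop between vowels /e/ and /a/, so it spirantizes to the fricative [x]. /p/ is a stop between vowels /a/ and /e/, so it spirantizes to the fricative [f]. /k/ is a stop between vowels /o/ and /e/, so it spirantizes to the fricative [x]. /p/ is a stop between vowels /e/ and /u/, so it spirantizes to the fricative [f]. /uekapembeokepujl/ → uexafembeoxefujl.
Rule 3 (final cluster simplification): /l/ is the second consonant of a word-final cluster /jl/, so it deletes. /uexafembeoxefujl/ → uexafembeoxefuj.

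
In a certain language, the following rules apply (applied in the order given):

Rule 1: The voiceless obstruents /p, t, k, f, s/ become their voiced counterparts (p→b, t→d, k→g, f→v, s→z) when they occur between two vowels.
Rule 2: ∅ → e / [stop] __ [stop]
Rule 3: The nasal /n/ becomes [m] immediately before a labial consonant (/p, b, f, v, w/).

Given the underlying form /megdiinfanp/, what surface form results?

Rule 1 (intervocalic voicing): no segment meets the environment; /megdiinfanp/ is unchanged.
Rule 2 (stop-cluster e-epenthesis): /g/ and /d/ form a stop–stop cluster, so [e] is inserted between them. /megdiinfanp/ → megediinfanp.
Rule 3 (nasal place assimilation): /n/ precedes the labial consonant /f/, so it assimilates in place to [m]. /n/ precedes the labial consonant /p/, so it assimilates in place to [m]. /megediinfanp/ → megediimfamp.

megediimfamp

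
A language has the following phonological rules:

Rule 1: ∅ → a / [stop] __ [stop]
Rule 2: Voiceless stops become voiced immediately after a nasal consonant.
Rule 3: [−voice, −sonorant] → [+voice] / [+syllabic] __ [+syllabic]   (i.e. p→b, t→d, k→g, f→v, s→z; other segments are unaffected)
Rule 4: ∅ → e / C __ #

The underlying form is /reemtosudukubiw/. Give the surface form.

reemdozudugubiwe

Rule 1 (stop-cluster a-epenthesis): no segment meets the environment; /reemtosudukubiw/ is unchanged.
Rule 2 (post-nasal voicing): /t/ is a voiceless stop immediately after the nasal /m/, so it voices to [d]. /reemtosudukubiw/ → reemdosudukubiw.
Rule 3 (intervocalic voicing): /s/ is a voiceless obstruent between vowels /o/ and /u/, so it voices to [z]. /k/ is a voiceless obstruent between vowels /u/ and /u/, so it voices to [g]. /reemdosudukubiw/ → reemdozudugubiw.
Rule 4 (final e-epenthesis): the form ends in the consonant /w/, so [e] is inserted word-finally. /reemdozudugubiw/ → reemdozudugubiwe.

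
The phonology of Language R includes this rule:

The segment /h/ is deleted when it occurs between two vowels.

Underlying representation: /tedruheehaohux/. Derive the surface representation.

/h/ occurs between vowels /u/ and /e/, so it deletes.
/h/ occurs between vowels /e/ and /a/, so it deletes.
/h/ occurs between vowels /o/ and /u/, so it deletes.
Surface form: [tedrueeaoux].

tedrueeaoux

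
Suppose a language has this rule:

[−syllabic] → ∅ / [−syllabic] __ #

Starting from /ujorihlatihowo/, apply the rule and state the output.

ujorihlatihowo

No segment of /ujorihlatihowo/ meets the structural description of the rule, so the form surfaces unchanged.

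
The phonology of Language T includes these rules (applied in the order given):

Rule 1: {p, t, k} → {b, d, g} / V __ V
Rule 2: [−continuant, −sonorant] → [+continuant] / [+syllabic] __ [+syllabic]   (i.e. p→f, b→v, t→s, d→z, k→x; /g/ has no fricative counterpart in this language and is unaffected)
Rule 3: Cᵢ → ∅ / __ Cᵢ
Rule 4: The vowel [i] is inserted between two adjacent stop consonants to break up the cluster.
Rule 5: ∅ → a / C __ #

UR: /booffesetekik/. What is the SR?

boofesezegika

Rule 1 (intervocalic voicing): /t/ is a voiceless stop between vowels /e/ and /e/, so it voices to [d]. /k/ is a voiceless stop between vowels /e/ and /i/, so it voices to [g]. /booffesetekik/ → booffesedegik.
Rule 2 (intervocalic spirantization): /d/ is a stop between vowels /e/ and /e/, so it spirantizes to the fricative [z]. /booffesedegik/ → booffesezegik.
Rule 3 (degemination): /ff/ is a geminate; the first /f/ deletes. /booffesezegik/ → boofesezegik.
Rule 4 (stop-cluster i-epenthesis): no segment meets the environment; /boofesezegik/ is unchanged.
Rule 5 (final a-epenthesis): the form ends in the consonant /k/, so [a] is inserted word-finally. /boofesezegik/ → boofesezegika.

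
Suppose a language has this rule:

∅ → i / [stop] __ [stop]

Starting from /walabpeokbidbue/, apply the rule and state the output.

walabipeokibidibue

/b/ and /p/ form a stop–stop cluster, so [i] is inserted between them.
/k/ and /b/ form a stop–stop cluster, so [i] is inserted between them.
/d/ and /b/ form a stop–stop cluster, so [i] is inserted between them.
Surface form: [walabipeokibidibue].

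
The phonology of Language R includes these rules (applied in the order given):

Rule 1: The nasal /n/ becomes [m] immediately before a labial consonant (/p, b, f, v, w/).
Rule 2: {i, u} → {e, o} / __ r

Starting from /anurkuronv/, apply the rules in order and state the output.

Rule 1 (nasal place assimilation): /n/ precedes the labial consonant /v/, so it assimilates in place to [m]. /anurkuronv/ → anurkuromv.
Rule 2 (pre-rhotic lowering): /u/ is a high vowel immediately before /r/, so it lowers to [o]. /u/ is a high vowel immediately before /r/, so it lowers to [o]. /anurkuromv/ → anorkoromv.

anorkoromv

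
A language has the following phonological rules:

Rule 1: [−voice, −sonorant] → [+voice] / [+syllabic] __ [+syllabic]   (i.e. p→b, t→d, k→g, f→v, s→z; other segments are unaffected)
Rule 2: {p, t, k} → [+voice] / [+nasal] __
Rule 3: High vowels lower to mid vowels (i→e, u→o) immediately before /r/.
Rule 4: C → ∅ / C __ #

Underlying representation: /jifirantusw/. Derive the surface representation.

Rule 1 (intervocalic voicing): /f/ is a voiceless obstruent between vowels /i/ and /i/, so it voices to [v]. /jifirantusw/ → jivirantusw.
Rule 2 (post-nasal voicing): /t/ is a voiceless stop immediately after the nasal /n/, so it voices to [d]. /jivirantusw/ → jivirandusw.
Rule 3 (pre-rhotic lowering): /i/ is a high vowel immediately before /r/, so it lowers to [e]. /jivirandusw/ → jiverandusw.
Rule 4 (final cluster simplification): /w/ is the second consonant of a word-final cluster /sw/, so it deletes. /jiverandusw/ → jiverandus.

jiverandus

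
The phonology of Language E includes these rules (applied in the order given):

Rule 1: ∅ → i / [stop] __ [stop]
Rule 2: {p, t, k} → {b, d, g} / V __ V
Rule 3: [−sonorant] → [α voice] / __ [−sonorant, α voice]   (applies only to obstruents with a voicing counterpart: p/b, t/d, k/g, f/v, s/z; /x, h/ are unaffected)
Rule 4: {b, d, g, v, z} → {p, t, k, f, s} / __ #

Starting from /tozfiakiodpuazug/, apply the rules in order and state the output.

Rule 1 (stop-cluster i-epenthesis): /d/ and /p/ form a stop–stop cluster, so [i] is inserted between them. /tozfiakiodpuazug/ → tozfiakiodipuazug.
Rule 2 (intervocalic voicing): /k/ is a voiceless stop between vowels /a/ and /i/, so it voices to [g]. /p/ is a voiceless stop between vowels /i/ and /u/, so it voices to [b]. /tozfiakiodipuazug/ → tozfiagiodibuazug.
Rule 3 (regressive voicing assimilation): /z/ precedes the voiceless obstruent /f/, so it devoices to [s] by assimilation. /tozfiagiodibuazug/ → tosfiagiodibuazug.
Rule 4 (final devoicing): /g/ is a voiced obstruent in word-final position, so it devoices to [k]. /tosfiagiodibuazug/ → tosfiagiodibuazuk.

tosfiagiodibuazuk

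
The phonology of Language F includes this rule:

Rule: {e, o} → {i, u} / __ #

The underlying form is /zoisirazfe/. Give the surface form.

zoisirazfi

Scanning /zoisirazfe/: /o/ at position 2 is not in the conditioning environment; /e/ is a mid vowel in word-final position, so it raises to [i].
Result: [zoisirazfi].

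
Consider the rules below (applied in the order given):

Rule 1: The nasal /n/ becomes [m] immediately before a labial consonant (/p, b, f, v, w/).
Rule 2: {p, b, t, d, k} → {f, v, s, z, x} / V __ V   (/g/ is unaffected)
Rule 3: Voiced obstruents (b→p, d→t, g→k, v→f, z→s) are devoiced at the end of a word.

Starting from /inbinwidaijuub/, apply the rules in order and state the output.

Rule 1 (nasal place assimilation): /n/ precedes the labial consonant /b/, so it assimilates in place to [m]. /n/ precedes the labial consonant /w/, so it assimilates in place to [m]. /inbinwidaijuub/ → imbimwidaijuub.
Rule 2 (intervocalic spirantization): /d/ is a stop between vowels /i/ and /a/, so it spirantizes to the fricative [z]. /imbimwidaijuub/ → imbimwizaijuub.
Rule 3 (final devoicing): /b/ is a voiced obstruent in word-final position, so it devoices to [p]. /imbimwizaijuub/ → imbimwizaijuup.

imbimwizaijuup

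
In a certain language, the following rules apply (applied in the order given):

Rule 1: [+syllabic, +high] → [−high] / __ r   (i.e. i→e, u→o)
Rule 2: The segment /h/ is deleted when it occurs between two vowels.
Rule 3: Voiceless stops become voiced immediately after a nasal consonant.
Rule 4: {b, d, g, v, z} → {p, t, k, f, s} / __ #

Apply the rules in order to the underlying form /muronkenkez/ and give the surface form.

Rule 1 (pre-rhotic lowering): /u/ is a high vowel immediately before /r/, so it lowers to [o]. /muronkenkez/ → moronkenkez.
Rule 2 (intervocalic h-deletion): no segment meets the environment; /moronkenkez/ is unchanged.
Rule 3 (post-nasal voicing): /k/ is a voiceless stop immediately after the nasal /n/, so it voices to [g]. /k/ is a voiceless stop immediately after the nasal /n/, so it voices to [g]. /moronkenkez/ → morongengez.
Rule 4 (final devoicing): /z/ is a voiced obstruent in word-final position, so it devoices to [s]. /morongengez/ → morongenges.

morongenges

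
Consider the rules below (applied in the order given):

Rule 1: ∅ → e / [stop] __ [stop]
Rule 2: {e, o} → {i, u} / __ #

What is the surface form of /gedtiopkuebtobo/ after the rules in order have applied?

gedetiopekuebetobu

Rule 1 (stop-cluster e-epenthesis): /d/ and /t/ form a stop–stop cluster, so [e] is inserted between them. /p/ and /k/ form a stop–stop cluster, so [e] is inserted between them. /b/ and /t/ form a stop–stop cluster, so [e] is inserted between them. /gedtiopkuebtobo/ → gedetiopekuebetobo.
Rule 2 (final vowel raising): /o/ is a mid vowel in word-final position, so it raises to [u]. /gedetiopekuebetobo/ → gedetiopekuebetobu.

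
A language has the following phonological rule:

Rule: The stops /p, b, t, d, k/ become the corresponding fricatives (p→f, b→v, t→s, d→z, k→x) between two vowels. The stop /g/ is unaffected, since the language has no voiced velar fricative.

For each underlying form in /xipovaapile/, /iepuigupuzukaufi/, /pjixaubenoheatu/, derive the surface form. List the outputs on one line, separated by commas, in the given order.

/xipovaapile/: /p/ is a stop between vowels /i/ and /o/, so it spirantizes to the fricative [f]. /p/ is a stop between vowels /a/ and /i/, so it spirantizes to the fricative [f]. → [xifovaafile].
/iepuigupuzukaufi/: /p/ is a stop between vowels /e/ and /u/, so it spirantizes to the fricative [f]. /p/ is a stop between vowels /u/ and /u/, so it spirantizes to the fricative [f]. /k/ is a stop between vowels /u/ and /a/, so it spirantizes to the fricative [x]. → [iefuigufuzuxaufi].
/pjixaubenoheatu/: /b/ is a stop between vowels /u/ and /e/, so it spirantizes to the fricative [v]. /t/ is a stop between vowels /a/ and /u/, so it spirantizes to the fricative [s]. → [pjixauvenoheasu].

xifovaafile, iefuigufuzuxaufi, pjixauvenoheasu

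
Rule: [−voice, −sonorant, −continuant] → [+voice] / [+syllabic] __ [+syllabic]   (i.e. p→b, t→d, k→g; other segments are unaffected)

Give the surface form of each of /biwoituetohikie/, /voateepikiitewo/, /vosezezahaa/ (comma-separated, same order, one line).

/biwoituetohikie/: /t/ is a voiceless stop between vowels /i/ and /u/, so it voices to [d]. /t/ is a voiceless stop between vowels /e/ and /o/, so it voices to [d]. /k/ is a voiceless stop between vowels /i/ and /i/, so it voices to [g]. → [biwoiduedohigie].
/voateepikiitewo/: /t/ is a voiceless stop between vowels /a/ and /e/, so it voices to [d]. /p/ is a voiceless stop between vowels /e/ and /i/, so it voices to [b]. /k/ is a voiceless stop between vowels /i/ and /i/, so it voices to [g]. /t/ is a voiceless stop between vowels /i/ and /e/, so it voices to [d]. → [voadeebigiidewo].
/vosezezahaa/: the rule's environment is not met; surfaces unchanged as [vosezezahaa].

biwoiduedohigie, voadeebigiidewo, vosezezahaa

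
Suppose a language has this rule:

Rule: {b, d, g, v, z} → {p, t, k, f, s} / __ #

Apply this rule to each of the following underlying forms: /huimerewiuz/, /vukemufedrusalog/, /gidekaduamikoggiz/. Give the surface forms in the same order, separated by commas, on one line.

/huimerewiuz/: /z/ is a voiced obstruent in word-final position, so it devoices to [s]. → [huimerewius].
/vukemufedrusalog/: /g/ is a voiced obstruent in word-final position, so it devoices to [k]. → [vukemufedrusalok].
/gidekaduamikoggiz/: /z/ is a voiced obstruent in word-final position, so it devoices to [s]. → [gidekaduamikoggis].

huimerewius, vukemufedrusalok, gidekaduamikoggis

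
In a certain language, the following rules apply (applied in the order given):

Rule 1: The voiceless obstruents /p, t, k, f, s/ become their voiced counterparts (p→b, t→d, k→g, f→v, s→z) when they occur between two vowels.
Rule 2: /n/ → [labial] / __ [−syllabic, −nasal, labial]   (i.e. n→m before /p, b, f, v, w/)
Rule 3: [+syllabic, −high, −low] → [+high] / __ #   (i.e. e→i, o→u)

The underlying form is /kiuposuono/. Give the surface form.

kiubozuonu

Rule 1 (intervocalic voicing): /p/ is a voiceless obstruent between vowels /u/ and /o/, so it voices to [b]. /s/ is a voiceless obstruent between vowels /o/ and /u/, so it voices to [z]. /kiuposuono/ → kiubozuono.
Rule 2 (nasal place assimilation): no segment meets the environment; /kiubozuono/ is unchanged.
Rule 3 (final vowel raising): /o/ is a mid vowel in word-final position, so it raises to [u]. /kiubozuono/ → kiubozuonu.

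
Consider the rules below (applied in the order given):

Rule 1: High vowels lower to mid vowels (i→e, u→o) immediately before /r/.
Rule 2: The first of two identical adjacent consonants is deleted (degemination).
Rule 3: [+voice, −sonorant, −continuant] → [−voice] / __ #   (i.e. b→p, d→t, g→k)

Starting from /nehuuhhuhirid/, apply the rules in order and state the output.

nehuuhuherit

Rule 1 (pre-rhotic lowering): /i/ is a high vowel immediately before /r/, so it lowers to [e]. /nehuuhhuhirid/ → nehuuhhuherid.
Rule 2 (degemination): /hh/ is a geminate; the first /h/ deletes. /nehuuhhuherid/ → nehuuhuherid.
Rule 3 (final devoicing): /d/ is a voiced stop in word-final position, so it devoices to [t]. /nehuuhuherid/ → nehuuhuherit.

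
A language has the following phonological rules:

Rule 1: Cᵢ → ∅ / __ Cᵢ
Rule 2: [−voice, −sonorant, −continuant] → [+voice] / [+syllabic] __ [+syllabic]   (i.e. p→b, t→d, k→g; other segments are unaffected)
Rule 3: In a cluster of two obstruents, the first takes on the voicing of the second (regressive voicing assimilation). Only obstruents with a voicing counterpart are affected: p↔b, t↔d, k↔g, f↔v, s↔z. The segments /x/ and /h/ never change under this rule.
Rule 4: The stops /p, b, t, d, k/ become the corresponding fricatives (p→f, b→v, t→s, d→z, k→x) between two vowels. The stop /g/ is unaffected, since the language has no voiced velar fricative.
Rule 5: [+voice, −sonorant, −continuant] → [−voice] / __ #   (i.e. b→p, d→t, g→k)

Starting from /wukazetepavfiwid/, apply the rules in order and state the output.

Rule 1 (degemination): no segment meets the environment; /wukazetepavfiwid/ is unchanged.
Rule 2 (intervocalic voicing): /k/ is a voiceless stop between vowels /u/ and /a/, so it voices to [g]. /t/ is a voiceless stop between vowels /e/ and /e/, so it voices to [d]. /p/ is a voiceless stop between vowels /e/ and /a/, so it voices to [b]. /wukazetepavfiwid/ → wugazedebavfiwid.
Rule 3 (regressive voicing assimilation): /v/ precedes the voiceless obstruent /f/, so it devoices to [f] by assimilation. /wugazedebavfiwid/ → wugazedebaffiwid.
Rule 4 (intervocalic spirantization): /d/ is a stop between vowels /e/ and /e/, so it spirantizes to the fricative [z]. /b/ is a stop between vowels /e/ and /a/, so it spirantizes to the fricative [v]. /wugazedebaffiwid/ → wugazezevaffiwid.
Rule 5 (final devoicing): /d/ is a voiced stop in word-final position, so it devoices to [t]. /wugazezevaffiwid/ → wugazezevaffiwit.

wugazezevaffiwit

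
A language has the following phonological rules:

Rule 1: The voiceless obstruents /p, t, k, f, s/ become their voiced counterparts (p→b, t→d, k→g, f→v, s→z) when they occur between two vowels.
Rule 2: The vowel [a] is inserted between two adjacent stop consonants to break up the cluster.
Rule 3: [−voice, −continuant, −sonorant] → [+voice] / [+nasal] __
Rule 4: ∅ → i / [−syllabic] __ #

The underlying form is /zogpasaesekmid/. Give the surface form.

zogapazaezekmidi

Rule 1 (intervocalic voicing): /s/ is a voiceless obstruent between vowels /a/ and /a/, so it voices to [z]. /s/ is a voiceless obstruent between vowels /e/ and /e/, so it voices to [z]. /zogpasaesekmid/ → zogpazaezekmid.
Rule 2 (stop-cluster a-epenthesis): /g/ and /p/ form a stop–stop cluster, so [a] is inserted between them. /zogpazaezekmid/ → zogapazaezekmid.
Rule 3 (post-nasal voicing): no segment meets the environment; /zogapazaezekmid/ is unchanged.
Rule 4 (final i-epenthesis): the form ends in the consonant /d/, so [i] is inserted word-finally. /zogapazaezekmid/ → zogapazaezekmidi.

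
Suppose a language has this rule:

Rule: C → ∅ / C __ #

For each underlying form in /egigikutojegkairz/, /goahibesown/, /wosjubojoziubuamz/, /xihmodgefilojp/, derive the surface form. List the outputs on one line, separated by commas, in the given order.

/egigikutojegkairz/: /z/ is the second consonant of a word-final cluster /rz/, so it deletes. → [egigikutojegkair].
/goahibesown/: /n/ is the second consonant of a word-final cluster /wn/, so it deletes. → [goahibesow].
/wosjubojoziubuamz/: /z/ is the second consonant of a word-final cluster /mz/, so it deletes. → [wosjubojoziubuam].
/xihmodgefilojp/: /p/ is the second consonant of a word-final cluster /jp/, so it deletes. → [xihmodgefiloj].

egigikutojegkair, goahibesow, wosjubojoziubuam, xihmodgefiloj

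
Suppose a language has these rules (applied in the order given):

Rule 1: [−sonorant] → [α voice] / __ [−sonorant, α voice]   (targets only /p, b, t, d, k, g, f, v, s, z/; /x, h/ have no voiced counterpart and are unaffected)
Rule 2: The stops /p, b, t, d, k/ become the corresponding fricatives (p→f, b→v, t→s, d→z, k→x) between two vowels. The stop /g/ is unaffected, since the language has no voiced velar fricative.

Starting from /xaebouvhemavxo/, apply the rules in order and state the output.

xaevoufhemafxo

Rule 1 (regressive voicing assimilation): /v/ precedes the voiceless obstruent /h/, so it devoices to [f] by assimilation. /v/ precedes the voiceless obstruent /x/, so it devoices to [f] by assimilation. /xaebouvhemavxo/ → xaeboufhemafxo.
Rule 2 (intervocalic spirantization): /b/ is a stop between vowels /e/ and /o/, so it spirantizes to the fricative [v]. /xaeboufhemafxo/ → xaevoufhemafxo.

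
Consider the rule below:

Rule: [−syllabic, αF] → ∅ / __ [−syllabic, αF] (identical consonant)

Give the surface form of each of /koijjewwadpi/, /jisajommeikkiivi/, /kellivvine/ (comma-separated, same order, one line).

/koijjewwadpi/: /jj/ is a geminate; the first /j/ deletes. /ww/ is a geminate; the first /w/ deletes. → [koijewadpi].
/jisajommeikkiivi/: /mm/ is a geminate; the first /m/ deletes. /kk/ is a geminate; the first /k/ deletes. → [jisajomeikiivi].
/kellivvine/: /ll/ is a geminate; the first /l/ deletes. /vv/ is a geminate; the first /v/ deletes. → [kelivine].

koijewadpi, jisajomeikiivi, kelivine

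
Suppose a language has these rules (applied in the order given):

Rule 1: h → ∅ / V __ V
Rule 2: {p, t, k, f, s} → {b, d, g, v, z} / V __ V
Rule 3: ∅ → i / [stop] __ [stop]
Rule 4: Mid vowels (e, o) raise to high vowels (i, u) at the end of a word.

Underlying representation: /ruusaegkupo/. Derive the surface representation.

Rule 1 (intervocalic h-deletion): no segment meets the environment; /ruusaegkupo/ is unchanged.
Rule 2 (intervocalic voicing): /s/ is a voiceless obstruent between vowels /u/ and /a/, so it voices to [z]. /p/ is a voiceless obstruent between vowels /u/ and /o/, so it voices to [b]. /ruusaegkupo/ → ruuzaegkubo.
Rule 3 (stop-cluster i-epenthesis): /g/ and /k/ form a stop–stop cluster, so [i] is inserted between them. /ruuzaegkubo/ → ruuzaegikubo.
Rule 4 (final vowel raising): /o/ is a mid vowel in word-final position, so it raises to [u]. /ruuzaegikubo/ → ruuzaegikubu.

ruuzaegikubu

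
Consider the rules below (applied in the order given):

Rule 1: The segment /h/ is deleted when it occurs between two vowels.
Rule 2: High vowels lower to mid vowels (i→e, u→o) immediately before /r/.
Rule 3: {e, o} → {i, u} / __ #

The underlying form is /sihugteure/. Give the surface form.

siugteori

Rule 1 (intervocalic h-deletion): /h/ occurs between vowels /i/ and /u/, so it deletes. /sihugteure/ → siugteure.
Rule 2 (pre-rhotic lowering): /u/ is a high vowel immediately before /r/, so it lowers to [o]. /siugteure/ → siugteore.
Rule 3 (final vowel raising): /e/ is a mid vowel in word-final position, so it raises to [i]. /siugteore/ → siugteori.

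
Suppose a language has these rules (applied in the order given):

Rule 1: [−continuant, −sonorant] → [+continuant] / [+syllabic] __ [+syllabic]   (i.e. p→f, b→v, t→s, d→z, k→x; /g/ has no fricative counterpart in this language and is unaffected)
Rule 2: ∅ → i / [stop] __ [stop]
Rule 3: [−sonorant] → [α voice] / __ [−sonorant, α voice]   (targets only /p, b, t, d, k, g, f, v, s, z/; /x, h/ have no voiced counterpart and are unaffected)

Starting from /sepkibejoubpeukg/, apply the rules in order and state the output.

sepikivejoubipeukig

Rule 1 (intervocalic spirantization): /b/ is a stop between vowels /i/ and /e/, so it spirantizes to the fricative [v]. /sepkibejoubpeukg/ → sepkivejoubpeukg.
Rule 2 (stop-cluster i-epenthesis): /p/ and /k/ form a stop–stop cluster, so [i] is inserted between them. /b/ and /p/ form a stop–stop cluster, so [i] is inserted between them. /k/ and /g/ form a stop–stop cluster, so [i] is inserted between them. /sepkivejoubpeukg/ → sepikivejoubipeukig.
Rule 3 (regressive voicing assimilation): no segment meets the environment; /sepikivejoubipeukig/ is unchanged.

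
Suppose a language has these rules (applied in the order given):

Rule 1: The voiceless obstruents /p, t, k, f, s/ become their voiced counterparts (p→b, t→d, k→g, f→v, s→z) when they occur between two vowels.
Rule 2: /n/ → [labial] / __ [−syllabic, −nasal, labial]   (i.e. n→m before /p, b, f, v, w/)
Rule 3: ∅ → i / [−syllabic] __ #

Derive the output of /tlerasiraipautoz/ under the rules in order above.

tleraziraibaudozi

Rule 1 (intervocalic voicing): /s/ is a voiceless obstruent between vowels /a/ and /i/, so it voices to [z]. /p/ is a voiceless obstruent between vowels /i/ and /a/, so it voices to [b]. /t/ is a voiceless obstruent between vowels /u/ and /o/, so it voices to [d]. /tlerasiraipautoz/ → tleraziraibaudoz.
Rule 2 (nasal place assimilation): no segment meets the environment; /tleraziraibaudoz/ is unchanged.
Rule 3 (final i-epenthesis): the form ends in the consonant /z/, so [i] is inserted word-finally. /tleraziraibaudoz/ → tleraziraibaudozi.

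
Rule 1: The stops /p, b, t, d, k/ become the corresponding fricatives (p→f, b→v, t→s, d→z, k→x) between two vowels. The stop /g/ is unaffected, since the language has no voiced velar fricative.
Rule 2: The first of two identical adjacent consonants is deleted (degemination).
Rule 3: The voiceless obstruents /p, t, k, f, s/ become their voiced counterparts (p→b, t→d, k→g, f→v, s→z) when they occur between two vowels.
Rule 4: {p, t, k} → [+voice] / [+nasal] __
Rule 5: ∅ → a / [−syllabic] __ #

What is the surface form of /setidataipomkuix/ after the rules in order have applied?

sezizazaivomguixa

Rule 1 (intervocalic spirantization): /t/ is a stop between vowels /e/ and /i/, so it spirantizes to the fricative [s]. /d/ is a stop between vowels /i/ and /a/, so it spirantizes to the fricative [z]. /t/ is a stop between vowels /a/ and /a/, so it spirantizes to the fricative [s]. /p/ is a stop between vowels /i/ and /o/, so it spirantizes to the fricative [f]. /setidataipomkuix/ → sesizasaifomkuix.
Rule 2 (degemination): no segment meets the environment; /sesizasaifomkuix/ is unchanged.
Rule 3 (intervocalic voicing): /s/ is a voiceless obstruent between vowels /e/ and /i/, so it voices to [z]. /s/ is a voiceless obstruent between vowels /a/ and /a/, so it voices to [z]. /f/ is a voiceless obstruent between vowels /i/ and /o/, so it voices to [v]. /sesizasaifomkuix/ → sezizazaivomkuix.
Rule 4 (post-nasal voicing): /k/ is a voiceless stop immediately after the nasal /m/, so it voices to [g]. /sezizazaivomkuix/ → sezizazaivomguix.
Rule 5 (final a-epenthesis): the form ends in the consonant /x/, so [a] is inserted word-finally. /sezizazaivomguix/ → sezizazaivomguixa.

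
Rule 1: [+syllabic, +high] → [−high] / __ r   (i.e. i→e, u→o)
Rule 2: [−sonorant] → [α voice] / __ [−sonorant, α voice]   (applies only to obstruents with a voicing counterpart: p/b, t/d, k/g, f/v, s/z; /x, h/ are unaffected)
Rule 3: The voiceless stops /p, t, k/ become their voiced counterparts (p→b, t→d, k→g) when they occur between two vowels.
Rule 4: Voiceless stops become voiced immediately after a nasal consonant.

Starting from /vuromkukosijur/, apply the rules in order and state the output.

Rule 1 (pre-rhotic lowering): /u/ is a high vowel immediately before /r/, so it lowers to [o]. /u/ is a high vowel immediately before /r/, so it lowers to [o]. /vuromkukosijur/ → voromkukosijor.
Rule 2 (regressive voicing assimilation): no segment meets the environment; /voromkukosijor/ is unchanged.
Rule 3 (intervocalic voicing): /k/ is a voiceless stop between vowels /u/ and /o/, so it voices to [g]. /voromkukosijor/ → voromkugosijor.
Rule 4 (post-nasal voicing): /k/ is a voiceless stop immediately after the nasal /m/, so it voices to [g]. /voromkugosijor/ → voromgugosijor.

voromgugosijor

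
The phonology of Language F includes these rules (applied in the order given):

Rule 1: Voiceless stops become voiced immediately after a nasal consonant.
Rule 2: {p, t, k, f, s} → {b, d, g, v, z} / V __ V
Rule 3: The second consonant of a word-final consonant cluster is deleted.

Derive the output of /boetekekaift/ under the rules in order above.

boedegegaif

Rule 1 (post-nasal voicing): no segment meets the environment; /boetekekaift/ is unchanged.
Rule 2 (intervocalic voicing): /t/ is a voiceless obstruent between vowels /e/ and /e/, so it voices to [d]. /k/ is a voiceless obstruent between vowels /e/ and /e/, so it voices to [g]. /k/ is a voiceless obstruent between vowels /e/ and /a/, so it voices to [g]. /boetekekaift/ → boedegegaift.
Rule 3 (final cluster simplification): /t/ is the second consonant of a word-final cluster /ft/, so it deletes. /boedegegaift/ → boedegegaif.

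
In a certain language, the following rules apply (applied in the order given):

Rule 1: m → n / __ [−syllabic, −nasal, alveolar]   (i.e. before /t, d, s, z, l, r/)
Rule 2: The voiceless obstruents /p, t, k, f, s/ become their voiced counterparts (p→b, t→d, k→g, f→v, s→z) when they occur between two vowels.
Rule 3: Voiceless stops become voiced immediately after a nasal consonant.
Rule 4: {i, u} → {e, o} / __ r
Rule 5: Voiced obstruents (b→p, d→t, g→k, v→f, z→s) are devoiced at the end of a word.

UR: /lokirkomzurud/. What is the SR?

logerkonzorut

Rule 1 (nasal place assimilation): /m/ precedes the alveolar consonant /z/, so it assimilates in place to [n]. /lokirkomzurud/ → lokirkonzurud.
Rule 2 (intervocalic voicing): /k/ is a voiceless obstruent between vowels /o/ and /i/, so it voices to [g]. /lokirkonzurud/ → logirkonzurud.
Rule 3 (post-nasal voicing): no segment meets the environment; /logirkonzurud/ is unchanged.
Rule 4 (pre-rhotic lowering): /i/ is a high vowel immediately before /r/, so it lowers to [e]. /u/ is a high vowel immediately before /r/, so it lowers to [o]. /logirkonzurud/ → logerkonzorud.
Rule 5 (final devoicing): /d/ is a voiced obstruent in word-final position, so it devoices to [t]. /logerkonzorud/ → logerkonzorut.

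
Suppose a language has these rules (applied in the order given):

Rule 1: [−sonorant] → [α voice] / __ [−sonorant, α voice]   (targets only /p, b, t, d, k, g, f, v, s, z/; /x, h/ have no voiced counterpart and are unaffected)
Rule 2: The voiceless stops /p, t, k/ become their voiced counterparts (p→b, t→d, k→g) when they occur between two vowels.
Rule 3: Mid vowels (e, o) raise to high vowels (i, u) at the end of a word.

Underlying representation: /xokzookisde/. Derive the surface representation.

Rule 1 (regressive voicing assimilation): /k/ precedes the voiced obstruent /z/, so it voices to [g] by assimilation. /s/ precedes the voiced obstruent /d/, so it voices to [z] by assimilation. /xokzookisde/ → xogzookizde.
Rule 2 (intervocalic voicing): /k/ is a voiceless stop between vowels /o/ and /i/, so it voices to [g]. /xogzookizde/ → xogzoogizde.
Rule 3 (final vowel raising): /e/ is a mid vowel in word-final position, so it raises to [i]. /xogzoogizde/ → xogzoogizdi.

xogzoogizdi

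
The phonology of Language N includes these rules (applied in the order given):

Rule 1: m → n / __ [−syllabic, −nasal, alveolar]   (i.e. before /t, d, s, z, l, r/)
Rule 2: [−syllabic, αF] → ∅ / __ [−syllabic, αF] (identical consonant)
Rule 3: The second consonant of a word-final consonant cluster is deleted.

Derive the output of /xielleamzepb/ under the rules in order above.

Rule 1 (nasal place assimilation): /m/ precedes the alveolar consonant /z/, so it assimilates in place to [n]. /xielleamzepb/ → xielleanzepb.
Rule 2 (degemination): /ll/ is a geminate; the first /l/ deletes. /xielleanzepb/ → xieleanzepb.
Rule 3 (final cluster simplification): /b/ is the second consonant of a word-final cluster /pb/, so it deletes. /xieleanzepb/ → xieleanzep.

xieleanzep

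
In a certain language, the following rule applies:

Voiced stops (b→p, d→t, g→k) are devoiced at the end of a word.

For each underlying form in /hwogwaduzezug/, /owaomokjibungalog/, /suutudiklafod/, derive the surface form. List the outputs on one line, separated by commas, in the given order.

/hwogwaduzezug/: /g/ is a voiced stop in word-final position, so it devoices to [k]. → [hwogwaduzezuk].
/owaomokjibungalog/: /g/ is a voiced stop in word-final position, so it devoices to [k]. → [owaomokjibungalok].
/suutudiklafod/: /d/ is a voiced stop in word-final position, so it devoices to [t]. → [suutudiklafot].

hwogwaduzezuk, owaomokjibungalok, suutudiklafot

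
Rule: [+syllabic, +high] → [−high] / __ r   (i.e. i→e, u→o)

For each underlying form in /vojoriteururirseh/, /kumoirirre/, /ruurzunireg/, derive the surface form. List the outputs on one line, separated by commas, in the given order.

vojoriteororerseh, kumoererre, ruorzunereg

/vojoriteururirseh/: /u/ is a high vowel immediately before /r/, so it lowers to [o]. /u/ is a high vowel immediately before /r/, so it lowers to [o]. /i/ is a high vowel immediately before /r/, so it lowers to [e]. → [vojoriteororerseh].
/kumoirirre/: /i/ is a high vowel immediately before /r/, so it lowers to [e]. /i/ is a high vowel immediately before /r/, so it lowers to [e]. → [kumoererre].
/ruurzunireg/: /u/ is a high vowel immediately before /r/, so it lowers to [o]. /i/ is a high vowel immediately before /r/, so it lowers to [e]. → [ruorzunereg].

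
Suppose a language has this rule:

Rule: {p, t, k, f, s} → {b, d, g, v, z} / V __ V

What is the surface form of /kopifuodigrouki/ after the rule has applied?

kobivuodigrougi

Scanning /kopifuodigrouki/: /k/ at position 1 is not in the conditioning environment; /p/ is a voiceless obstruent between vowels /o/ and /i/, so it voices to [b]; /f/ is a voiceless obstruent between vowels /i/ and /u/, so it voices to [v]; /k/ is a voiceless obstruent between vowels /u/ and /i/, so it voices to [g].
Result: [kobivuodigrougi].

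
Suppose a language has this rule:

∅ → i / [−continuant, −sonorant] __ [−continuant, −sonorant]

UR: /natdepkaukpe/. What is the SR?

/t/ and /d/ form a stop–stop cluster, so [i] is inserted between them.
/p/ and /k/ form a stop–stop cluster, so [i] is inserted between them.
/k/ and /p/ form a stop–stop cluster, so [i] is inserted between them.
Surface form: [natidepikaukipe].

natidepikaukipe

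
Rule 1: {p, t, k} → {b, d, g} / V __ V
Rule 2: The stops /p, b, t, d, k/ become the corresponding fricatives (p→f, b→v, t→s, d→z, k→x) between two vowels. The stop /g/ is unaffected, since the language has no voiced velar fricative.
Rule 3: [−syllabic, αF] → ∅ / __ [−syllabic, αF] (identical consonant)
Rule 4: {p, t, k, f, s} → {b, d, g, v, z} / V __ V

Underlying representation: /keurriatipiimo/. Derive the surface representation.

keuriaziviimo

Rule 1 (intervocalic voicing): /t/ is a voiceless stop between vowels /a/ and /i/, so it voices to [d]. /p/ is a voiceless stop between vowels /i/ and /i/, so it voices to [b]. /keurriatipiimo/ → keurriadibiimo.
Rule 2 (intervocalic spirantization): /d/ is a stop between vowels /a/ and /i/, so it spirantizes to the fricative [z]. /b/ is a stop between vowels /i/ and /i/, so it spirantizes to the fricative [v]. /keurriadibiimo/ → keurriaziviimo.
Rule 3 (degemination): /rr/ is a geminate; the first /r/ deletes. /keurriaziviimo/ → keuriaziviimo.
Rule 4 (intervocalic voicing): no segment meets the environment; /keuriaziviimo/ is unchanged.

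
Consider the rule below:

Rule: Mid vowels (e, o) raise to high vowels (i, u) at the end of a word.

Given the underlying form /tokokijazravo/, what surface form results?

tokokijazravu

/o/ is a mid vowel in word-final position, so it raises to [u].
The other instances of /o/ do not occur in the required environment and remain unchanged.
Surface form: [tokokijazravu].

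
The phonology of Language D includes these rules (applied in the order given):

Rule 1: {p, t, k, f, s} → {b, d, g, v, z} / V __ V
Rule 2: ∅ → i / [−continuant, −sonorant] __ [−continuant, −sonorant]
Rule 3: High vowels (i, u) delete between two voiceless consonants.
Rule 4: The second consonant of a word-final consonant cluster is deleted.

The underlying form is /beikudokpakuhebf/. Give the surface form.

beigudokpaguheb

Rule 1 (intervocalic voicing): /k/ is a voiceless obstruent between vowels /i/ and /u/, so it voices to [g]. /k/ is a voiceless obstruent between vowels /a/ and /u/, so it voices to [g]. /beikudokpakuhebf/ → beigudokpaguhebf.
Rule 2 (stop-cluster i-epenthesis): /k/ and /p/ form a stop–stop cluster, so [i] is inserted between them. /beigudokpaguhebf/ → beigudokipaguhebf.
Rule 3 (high vowel syncope): /i/ is a high vowel flanked by voiceless consonants /k/ and /p/, so it deletes. /beigudokipaguhebf/ → beigudokpaguhebf.
Rule 4 (final cluster simplification): /f/ is the second consonant of a word-final cluster /bf/, so it deletes. /beigudokpaguhebf/ → beigudokpaguheb.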